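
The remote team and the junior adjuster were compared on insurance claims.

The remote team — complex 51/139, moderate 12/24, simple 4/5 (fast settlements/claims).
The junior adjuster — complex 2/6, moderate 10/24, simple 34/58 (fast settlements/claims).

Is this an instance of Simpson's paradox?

Yes

Complex: the remote team 51/139 = 36.7%, the junior adjuster 2/6 = 33.3% → the remote team
Moderate: the remote team 12/24 = 50.0%, the junior adjuster 10/24 = 41.7% → the remote team
Simple: the remote team 4/5 = 80.0%, the junior adjuster 34/58 = 58.6% → the remote team
Overall: the remote team 67/168 = 39.9%, the junior adjuster 46/88 = 52.3% → the junior adjuster
The remote team wins each claim group but the junior adjuster wins overall — the comparison reverses. The remote team's claims skew toward complex, which has a lower base rate.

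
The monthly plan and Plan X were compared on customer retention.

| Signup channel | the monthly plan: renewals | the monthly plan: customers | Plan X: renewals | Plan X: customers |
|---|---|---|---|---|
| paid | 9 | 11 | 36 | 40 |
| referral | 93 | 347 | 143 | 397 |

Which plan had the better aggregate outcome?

Plan X

Paid: the monthly plan 9/11 = 81.8%, Plan X 36/40 = 90.0% → Plan X
Referral: the monthly plan 93/347 = 26.8%, Plan X 143/397 = 36.0% → Plan X
Overall: the monthly plan 102/358 = 28.5%, Plan X 179/437 = 41.0% → Plan X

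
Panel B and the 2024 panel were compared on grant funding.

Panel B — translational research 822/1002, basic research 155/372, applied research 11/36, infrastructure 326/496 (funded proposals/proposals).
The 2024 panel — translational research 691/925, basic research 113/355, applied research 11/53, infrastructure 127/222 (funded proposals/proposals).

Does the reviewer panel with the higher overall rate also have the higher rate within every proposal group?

Translational research: Panel B 822/1002 = 82.0%, the 2024 panel 691/925 = 74.7% → Panel B
Basic research: Panel B 155/372 = 41.7%, the 2024 panel 113/355 = 31.8% → Panel B
Applied research: Panel B 11/36 = 30.6%, the 2024 panel 11/53 = 20.8% → Panel B
Infrastructure: Panel B 326/496 = 65.7%, the 2024 panel 127/222 = 57.2% → Panel B
Overall: Panel B 1314/1906 = 68.9%, the 2024 panel 942/1555 = 60.6% → Panel B
Panel B wins overall and in every proposal group — no reversal.

Yes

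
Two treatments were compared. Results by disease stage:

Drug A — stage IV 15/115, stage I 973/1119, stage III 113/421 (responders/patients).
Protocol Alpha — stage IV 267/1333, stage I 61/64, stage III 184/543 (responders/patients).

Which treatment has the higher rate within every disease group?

Stage IV: Drug A 15/115 = 13.0%, Protocol Alpha 267/1333 = 20.0% → Protocol Alpha
Stage I: Drug A 973/1119 = 87.0%, Protocol Alpha 61/64 = 95.3% → Protocol Alpha
Stage III: Drug A 113/421 = 26.8%, Protocol Alpha 184/543 = 33.9% → Protocol Alpha
Protocol Alpha has the higher rate in all 3 groups.

Protocol Alpha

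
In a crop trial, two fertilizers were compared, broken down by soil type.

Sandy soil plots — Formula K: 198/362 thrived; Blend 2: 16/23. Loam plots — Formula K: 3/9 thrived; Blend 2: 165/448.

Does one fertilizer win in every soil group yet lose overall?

Yes

Sandy soil: Formula K 198/362 = 54.7%, Blend 2 16/23 = 69.6% → Blend 2
Loam: Formula K 3/9 = 33.3%, Blend 2 165/448 = 36.8% → Blend 2
Overall: Formula K 201/371 = 54.2%, Blend 2 181/471 = 38.4% → Formula K
Blend 2 wins each soil group but Formula K wins overall — the comparison reverses. Blend 2's plots skew toward loam, which has a lower base rate.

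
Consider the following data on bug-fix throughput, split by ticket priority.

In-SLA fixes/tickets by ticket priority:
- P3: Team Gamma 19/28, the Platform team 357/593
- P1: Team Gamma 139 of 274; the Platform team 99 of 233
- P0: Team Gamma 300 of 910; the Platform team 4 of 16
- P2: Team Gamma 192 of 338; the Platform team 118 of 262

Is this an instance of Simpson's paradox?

P3: Team Gamma 19/28 = 67.9%, the Platform team 357/593 = 60.2% → Team Gamma
P1: Team Gamma 139/274 = 50.7%, the Platform team 99/233 = 42.5% → Team Gamma
P0: Team Gamma 300/910 = 33.0%, the Platform team 4/16 = 25.0% → Team Gamma
P2: Team Gamma 192/338 = 56.8%, the Platform team 118/262 = 45.0% → Team Gamma
Overall: Team Gamma 650/1550 = 41.9%, the Platform team 578/1104 = 52.4% → the Platform team
Team Gamma wins each ticket group but the Platform team wins overall — the comparison reverses. Team Gamma's tickets skew toward P0, which has a lower base rate.

Yes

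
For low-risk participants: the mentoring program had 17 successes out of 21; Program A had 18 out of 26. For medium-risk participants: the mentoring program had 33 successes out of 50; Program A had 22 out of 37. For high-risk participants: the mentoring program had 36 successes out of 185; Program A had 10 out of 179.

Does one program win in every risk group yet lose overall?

No

Low-risk: the mentoring program 17/21 = 81.0%, Program A 18/26 = 69.2% → the mentoring program
Medium-risk: the mentoring program 33/50 = 66.0%, Program A 22/37 = 59.5% → the mentoring program
High-risk: the mentoring program 36/185 = 19.5%, Program A 10/179 = 5.6% → the mentoring program
Overall: the mentoring program 86/256 = 33.6%, Program A 50/242 = 20.7% → the mentoring program
The mentoring program wins overall and in every risk group — no reversal.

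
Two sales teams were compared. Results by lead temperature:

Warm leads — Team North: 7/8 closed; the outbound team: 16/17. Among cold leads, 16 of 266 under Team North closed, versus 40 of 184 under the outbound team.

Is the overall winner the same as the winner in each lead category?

Warm: Team North 7/8 = 87.5%, the outbound team 16/17 = 94.1% → the outbound team
Cold: Team North 16/266 = 6.0%, the outbound team 40/184 = 21.7% → the outbound team
Overall: Team North 23/274 = 8.4%, the outbound team 56/201 = 27.9% → the outbound team
The outbound team wins overall and in every lead group — no reversal.

Yes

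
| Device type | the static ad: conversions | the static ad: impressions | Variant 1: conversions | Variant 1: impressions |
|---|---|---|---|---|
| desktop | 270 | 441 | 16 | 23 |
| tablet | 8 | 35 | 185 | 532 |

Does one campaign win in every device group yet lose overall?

Yes

Desktop: the static ad 270/441 = 61.2%, Variant 1 16/23 = 69.6% → Variant 1
Tablet: the static ad 8/35 = 22.9%, Variant 1 185/532 = 34.8% → Variant 1
Overall: the static ad 278/476 = 58.4%, Variant 1 201/555 = 36.2% → the static ad
Variant 1 wins each device group but the static ad wins overall — the comparison reverses. Variant 1's impressions skew toward tablet, which has a lower base rate.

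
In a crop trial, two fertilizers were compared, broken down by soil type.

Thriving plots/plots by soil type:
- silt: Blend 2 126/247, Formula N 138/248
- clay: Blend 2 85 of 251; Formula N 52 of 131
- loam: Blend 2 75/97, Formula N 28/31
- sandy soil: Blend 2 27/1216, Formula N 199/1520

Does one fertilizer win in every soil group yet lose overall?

No

Silt: Blend 2 126/247 = 51.0%, Formula N 138/248 = 55.6% → Formula N
Clay: Blend 2 85/251 = 33.9%, Formula N 52/131 = 39.7% → Formula N
Loam: Blend 2 75/97 = 77.3%, Formula N 28/31 = 90.3% → Formula N
Sandy soil: Blend 2 27/1216 = 2.2%, Formula N 199/1520 = 13.1% → Formula N
Overall: Blend 2 313/1811 = 17.3%, Formula N 417/1930 = 21.6% → Formula N
Formula N wins overall and in every soil group — no reversal.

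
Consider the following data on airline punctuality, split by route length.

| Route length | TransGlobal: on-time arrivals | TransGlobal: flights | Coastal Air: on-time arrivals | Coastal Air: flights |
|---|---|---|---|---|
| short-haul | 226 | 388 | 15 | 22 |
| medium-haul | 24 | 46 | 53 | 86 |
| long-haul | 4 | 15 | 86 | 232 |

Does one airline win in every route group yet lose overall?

Yes

Short-haul: TransGlobal 226/388 = 58.2%, Coastal Air 15/22 = 68.2% → Coastal Air
Medium-haul: TransGlobal 24/46 = 52.2%, Coastal Air 53/86 = 61.6% → Coastal Air
Long-haul: TransGlobal 4/15 = 26.7%, Coastal Air 86/232 = 37.1% → Coastal Air
Overall: TransGlobal 254/449 = 56.6%, Coastal Air 154/340 = 45.3% → TransGlobal
Coastal Air wins each route group but TransGlobal wins overall — the comparison reverses. Coastal Air's flights skew toward long-haul, which has a lower base rate.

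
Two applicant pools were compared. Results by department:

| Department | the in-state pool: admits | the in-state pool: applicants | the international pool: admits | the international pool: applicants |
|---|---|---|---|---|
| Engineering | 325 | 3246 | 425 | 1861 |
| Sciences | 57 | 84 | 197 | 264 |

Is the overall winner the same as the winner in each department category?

Engineering: the in-state pool 325/3246 = 10.0%, the international pool 425/1861 = 22.8% → the international pool
Sciences: the in-state pool 57/84 = 67.9%, the international pool 197/264 = 74.6% → the international pool
Overall: the in-state pool 382/3330 = 11.5%, the international pool 622/2125 = 29.3% → the international pool
The international pool wins overall and in every department group — no reversal.

Yes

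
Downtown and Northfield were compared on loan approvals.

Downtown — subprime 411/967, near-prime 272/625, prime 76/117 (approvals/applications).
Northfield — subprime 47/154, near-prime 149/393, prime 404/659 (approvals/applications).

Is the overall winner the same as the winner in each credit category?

No

Subprime: Downtown 411/967 = 42.5%, Northfield 47/154 = 30.5% → Downtown
Near-prime: Downtown 272/625 = 43.5%, Northfield 149/393 = 37.9% → Downtown
Prime: Downtown 76/117 = 65.0%, Northfield 404/659 = 61.3% → Downtown
Overall: Downtown 759/1709 = 44.4%, Northfield 600/1206 = 49.8% → Northfield
Downtown wins each credit group but Northfield wins overall — the comparison reverses. Downtown's applications skew toward subprime, which has a lower base rate.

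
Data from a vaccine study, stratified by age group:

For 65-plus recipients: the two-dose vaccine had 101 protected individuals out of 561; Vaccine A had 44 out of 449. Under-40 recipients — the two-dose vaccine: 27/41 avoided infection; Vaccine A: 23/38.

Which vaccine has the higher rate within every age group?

the two-dose vaccine

65-plus: the two-dose vaccine 101/561 = 18.0%, Vaccine A 44/449 = 9.8% → the two-dose vaccine
Under-40: the two-dose vaccine 27/41 = 65.9%, Vaccine A 23/38 = 60.5% → the two-dose vaccine
The two-dose vaccine has the higher rate in both groups.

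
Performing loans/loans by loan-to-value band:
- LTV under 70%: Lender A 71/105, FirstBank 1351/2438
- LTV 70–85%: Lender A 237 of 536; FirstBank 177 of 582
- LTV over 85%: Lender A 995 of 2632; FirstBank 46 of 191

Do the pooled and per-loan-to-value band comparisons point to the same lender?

No

LTV under 70%: Lender A 71/105 = 67.6%, FirstBank 1351/2438 = 55.4% → Lender A
LTV 70–85%: Lender A 237/536 = 44.2%, FirstBank 177/582 = 30.4% → Lender A
LTV over 85%: Lender A 995/2632 = 37.8%, FirstBank 46/191 = 24.1% → Lender A
Overall: Lender A 1303/3273 = 39.8%, FirstBank 1574/3211 = 49.0% → FirstBank
Lender A wins each loan-to-value group but FirstBank wins overall — the comparison reverses. Lender A's loans skew toward LTV over 85%, which has a lower base rate.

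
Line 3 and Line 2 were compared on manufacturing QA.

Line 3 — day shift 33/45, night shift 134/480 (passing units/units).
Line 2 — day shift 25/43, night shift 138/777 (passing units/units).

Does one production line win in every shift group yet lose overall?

Day shift: Line 3 33/45 = 73.3%, Line 2 25/43 = 58.1% → Line 3
Night shift: Line 3 134/480 = 27.9%, Line 2 138/777 = 17.8% → Line 3
Overall: Line 3 167/525 = 31.8%, Line 2 163/820 = 19.9% → Line 3
Line 3 wins overall and in every shift group — no reversal.

No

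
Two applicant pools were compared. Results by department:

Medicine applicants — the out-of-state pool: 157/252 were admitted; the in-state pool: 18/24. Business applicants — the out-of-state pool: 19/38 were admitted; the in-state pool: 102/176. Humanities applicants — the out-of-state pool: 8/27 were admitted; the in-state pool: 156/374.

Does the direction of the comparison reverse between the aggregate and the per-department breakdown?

Medicine: the out-of-state pool 157/252 = 62.3%, the in-state pool 18/24 = 75.0% → the in-state pool
Business: the out-of-state pool 19/38 = 50.0%, the in-state pool 102/176 = 58.0% → the in-state pool
Humanities: the out-of-state pool 8/27 = 29.6%, the in-state pool 156/374 = 41.7% → the in-state pool
Overall: the out-of-state pool 184/317 = 58.0%, the in-state pool 276/574 = 48.1% → the out-of-state pool
The in-state pool wins each department group but the out-of-state pool wins overall — the comparison reverses. The in-state pool's applicants skew toward Humanities, which has a lower base rate.

Yes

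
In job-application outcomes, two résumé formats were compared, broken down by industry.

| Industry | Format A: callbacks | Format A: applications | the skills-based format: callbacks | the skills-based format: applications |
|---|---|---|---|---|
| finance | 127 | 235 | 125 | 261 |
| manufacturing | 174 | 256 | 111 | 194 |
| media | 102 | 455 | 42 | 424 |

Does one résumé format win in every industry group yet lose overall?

No

Finance: Format A 127/235 = 54.0%, the skills-based format 125/261 = 47.9% → Format A
Manufacturing: Format A 174/256 = 68.0%, the skills-based format 111/194 = 57.2% → Format A
Media: Format A 102/455 = 22.4%, the skills-based format 42/424 = 9.9% → Format A
Overall: Format A 403/946 = 42.6%, the skills-based format 278/879 = 31.6% → Format A
Format A wins overall and in every industry group — no reversal.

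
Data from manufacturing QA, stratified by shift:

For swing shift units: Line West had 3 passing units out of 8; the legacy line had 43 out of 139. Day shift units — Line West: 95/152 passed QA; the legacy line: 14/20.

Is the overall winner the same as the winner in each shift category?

Swing shift: Line West 3/8 = 37.5%, the legacy line 43/139 = 30.9% → Line West
Day shift: Line West 95/152 = 62.5%, the legacy line 14/20 = 70.0% → the legacy line
Overall: Line West 98/160 = 61.2%, the legacy line 57/159 = 35.8% → Line West
Neither sweeps: Line West wins 1 of 2 groups, the legacy line wins 1. Line West wins overall but not every group — no Simpson reversal.

No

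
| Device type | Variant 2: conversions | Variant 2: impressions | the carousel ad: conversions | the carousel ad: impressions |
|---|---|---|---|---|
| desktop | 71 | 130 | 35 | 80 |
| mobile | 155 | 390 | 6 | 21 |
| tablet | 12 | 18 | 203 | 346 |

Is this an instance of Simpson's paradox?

Desktop: Variant 2 71/130 = 54.6%, the carousel ad 35/80 = 43.8% → Variant 2
Mobile: Variant 2 155/390 = 39.7%, the carousel ad 6/21 = 28.6% → Variant 2
Tablet: Variant 2 12/18 = 66.7%, the carousel ad 203/346 = 58.7% → Variant 2
Overall: Variant 2 238/538 = 44.2%, the carousel ad 244/447 = 54.6% → the carousel ad
Variant 2 wins each device group but the carousel ad wins overall — the comparison reverses. Variant 2's impressions skew toward mobile, which has a lower base rate.

Yes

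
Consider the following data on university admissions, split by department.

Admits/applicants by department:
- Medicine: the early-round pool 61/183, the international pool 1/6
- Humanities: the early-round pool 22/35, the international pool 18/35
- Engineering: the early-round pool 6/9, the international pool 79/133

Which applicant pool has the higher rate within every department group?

the early-round pool

Medicine: the early-round pool 61/183 = 33.3%, the international pool 1/6 = 16.7% → the early-round pool
Humanities: the early-round pool 22/35 = 62.9%, the international pool 18/35 = 51.4% → the early-round pool
Engineering: the early-round pool 6/9 = 66.7%, the international pool 79/133 = 59.4% → the early-round pool
The early-round pool has the higher rate in all 3 groups.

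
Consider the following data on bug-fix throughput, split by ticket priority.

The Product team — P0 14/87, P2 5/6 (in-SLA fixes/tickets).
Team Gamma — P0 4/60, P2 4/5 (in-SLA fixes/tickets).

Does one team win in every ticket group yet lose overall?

P0: the Product team 14/87 = 16.1%, Team Gamma 4/60 = 6.7% → the Product team
P2: the Product team 5/6 = 83.3%, Team Gamma 4/5 = 80.0% → the Product team
Overall: the Product team 19/93 = 20.4%, Team Gamma 8/65 = 12.3% → the Product team
The Product team wins overall and in every ticket group — no reversal.

No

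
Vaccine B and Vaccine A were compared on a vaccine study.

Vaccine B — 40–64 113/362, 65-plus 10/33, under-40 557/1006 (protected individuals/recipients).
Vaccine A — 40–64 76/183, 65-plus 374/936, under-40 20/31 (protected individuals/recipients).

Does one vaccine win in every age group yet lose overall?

40–64: Vaccine B 113/362 = 31.2%, Vaccine A 76/183 = 41.5% → Vaccine A
65-plus: Vaccine B 10/33 = 30.3%, Vaccine A 374/936 = 40.0% → Vaccine A
Under-40: Vaccine B 557/1006 = 55.4%, Vaccine A 20/31 = 64.5% → Vaccine A
Overall: Vaccine B 680/1401 = 48.5%, Vaccine A 470/1150 = 40.9% → Vaccine B
Vaccine A wins each age group but Vaccine B wins overall — the comparison reverses. Vaccine A's recipients skew toward 65-plus, which has a lower base rate.

Yes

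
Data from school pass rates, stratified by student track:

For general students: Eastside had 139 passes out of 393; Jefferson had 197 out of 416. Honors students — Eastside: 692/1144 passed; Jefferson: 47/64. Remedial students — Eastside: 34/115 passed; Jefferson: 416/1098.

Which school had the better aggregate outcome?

Eastside

General: Eastside 139/393 = 35.4%, Jefferson 197/416 = 47.4% → Jefferson
Honors: Eastside 692/1144 = 60.5%, Jefferson 47/64 = 73.4% → Jefferson
Remedial: Eastside 34/115 = 29.6%, Jefferson 416/1098 = 37.9% → Jefferson
Overall: Eastside 865/1652 = 52.4%, Jefferson 660/1578 = 41.8% → Eastside
(Jefferson wins every student group but Eastside wins overall — Jefferson's students skew toward the low-rate remedial group.)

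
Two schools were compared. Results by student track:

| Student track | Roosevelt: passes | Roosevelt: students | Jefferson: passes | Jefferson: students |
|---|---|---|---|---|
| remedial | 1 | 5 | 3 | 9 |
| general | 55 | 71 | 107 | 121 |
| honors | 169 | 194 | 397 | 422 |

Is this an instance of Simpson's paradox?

Remedial: Roosevelt 1/5 = 20.0%, Jefferson 3/9 = 33.3% → Jefferson
General: Roosevelt 55/71 = 77.5%, Jefferson 107/121 = 88.4% → Jefferson
Honors: Roosevelt 169/194 = 87.1%, Jefferson 397/422 = 94.1% → Jefferson
Overall: Roosevelt 225/270 = 83.3%, Jefferson 507/552 = 91.8% → Jefferson
Jefferson wins overall and in every student group — no reversal.

No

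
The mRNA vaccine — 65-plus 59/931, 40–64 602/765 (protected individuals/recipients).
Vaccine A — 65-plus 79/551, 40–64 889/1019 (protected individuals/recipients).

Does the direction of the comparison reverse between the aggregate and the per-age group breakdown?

65-plus: the mRNA vaccine 59/931 = 6.3%, Vaccine A 79/551 = 14.3% → Vaccine A
40–64: the mRNA vaccine 602/765 = 78.7%, Vaccine A 889/1019 = 87.2% → Vaccine A
Overall: the mRNA vaccine 661/1696 = 39.0%, Vaccine A 968/1570 = 61.7% → Vaccine A
Vaccine A wins overall and in every age group — no reversal.

No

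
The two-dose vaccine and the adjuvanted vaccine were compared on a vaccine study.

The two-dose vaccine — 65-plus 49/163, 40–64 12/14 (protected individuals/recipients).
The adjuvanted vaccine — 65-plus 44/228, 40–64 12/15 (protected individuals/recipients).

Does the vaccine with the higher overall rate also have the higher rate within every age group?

65-plus: the two-dose vaccine 49/163 = 30.1%, the adjuvanted vaccine 44/228 = 19.3% → the two-dose vaccine
40–64: the two-dose vaccine 12/14 = 85.7%, the adjuvanted vaccine 12/15 = 80.0% → the two-dose vaccine
Overall: the two-dose vaccine 61/177 = 34.5%, the adjuvanted vaccine 56/243 = 23.0% → the two-dose vaccine
The two-dose vaccine wins overall and in every age group — no reversal.

Yes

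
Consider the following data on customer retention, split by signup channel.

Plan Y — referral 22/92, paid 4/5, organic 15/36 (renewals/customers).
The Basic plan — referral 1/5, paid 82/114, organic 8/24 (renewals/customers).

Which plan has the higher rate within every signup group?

Plan Y

Referral: Plan Y 22/92 = 23.9%, the Basic plan 1/5 = 20.0% → Plan Y
Paid: Plan Y 4/5 = 80.0%, the Basic plan 82/114 = 71.9% → Plan Y
Organic: Plan Y 15/36 = 41.7%, the Basic plan 8/24 = 33.3% → Plan Y
Plan Y has the higher rate in all 3 groups.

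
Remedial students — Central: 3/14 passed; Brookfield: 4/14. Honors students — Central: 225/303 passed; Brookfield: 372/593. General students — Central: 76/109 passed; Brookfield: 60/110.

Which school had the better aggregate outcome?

Remedial: Central 3/14 = 21.4%, Brookfield 4/14 = 28.6% → Brookfield
Honors: Central 225/303 = 74.3%, Brookfield 372/593 = 62.7% → Central
General: Central 76/109 = 69.7%, Brookfield 60/110 = 54.5% → Central
Overall: Central 304/426 = 71.4%, Brookfield 436/717 = 60.8% → Central
(Neither sweeps every student group, but Central has the higher pooled rate.)

Central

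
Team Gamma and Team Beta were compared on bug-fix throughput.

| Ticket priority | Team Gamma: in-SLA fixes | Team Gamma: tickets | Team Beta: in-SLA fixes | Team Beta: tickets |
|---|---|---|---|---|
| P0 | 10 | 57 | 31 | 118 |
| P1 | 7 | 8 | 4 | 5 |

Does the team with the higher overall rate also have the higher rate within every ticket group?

P0: Team Gamma 10/57 = 17.5%, Team Beta 31/118 = 26.3% → Team Beta
P1: Team Gamma 7/8 = 87.5%, Team Beta 4/5 = 80.0% → Team Gamma
Overall: Team Gamma 17/65 = 26.2%, Team Beta 35/123 = 28.5% → Team Beta
Neither sweeps: Team Gamma wins 1 of 2 groups, Team Beta wins 1. Team Beta wins overall but not every group — no Simpson reversal.

No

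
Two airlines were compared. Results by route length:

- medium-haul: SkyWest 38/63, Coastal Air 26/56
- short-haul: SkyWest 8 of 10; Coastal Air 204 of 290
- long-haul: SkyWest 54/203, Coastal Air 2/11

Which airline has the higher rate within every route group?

SkyWest

Medium-haul: SkyWest 38/63 = 60.3%, Coastal Air 26/56 = 46.4% → SkyWest
Short-haul: SkyWest 8/10 = 80.0%, Coastal Air 204/290 = 70.3% → SkyWest
Long-haul: SkyWest 54/203 = 26.6%, Coastal Air 2/11 = 18.2% → SkyWest
SkyWest has the higher rate in all 3 groups.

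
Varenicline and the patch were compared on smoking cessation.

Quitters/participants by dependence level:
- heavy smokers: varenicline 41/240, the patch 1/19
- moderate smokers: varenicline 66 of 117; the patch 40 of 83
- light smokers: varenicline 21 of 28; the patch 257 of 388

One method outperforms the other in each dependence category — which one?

Heavy smokers: varenicline 41/240 = 17.1%, the patch 1/19 = 5.3% → varenicline
Moderate smokers: varenicline 66/117 = 56.4%, the patch 40/83 = 48.2% → varenicline
Light smokers: varenicline 21/28 = 75.0%, the patch 257/388 = 66.2% → varenicline
Varenicline has the higher rate in all 3 groups.

varenicline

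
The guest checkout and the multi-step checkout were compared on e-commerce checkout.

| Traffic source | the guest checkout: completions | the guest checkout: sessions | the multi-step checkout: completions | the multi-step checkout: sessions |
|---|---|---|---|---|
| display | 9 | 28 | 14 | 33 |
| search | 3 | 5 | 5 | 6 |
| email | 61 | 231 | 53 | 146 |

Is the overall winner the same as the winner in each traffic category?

Display: the guest checkout 9/28 = 32.1%, the multi-step checkout 14/33 = 42.4% → the multi-step checkout
Search: the guest checkout 3/5 = 60.0%, the multi-step checkout 5/6 = 83.3% → the multi-step checkout
Email: the guest checkout 61/231 = 26.4%, the multi-step checkout 53/146 = 36.3% → the multi-step checkout
Overall: the guest checkout 73/264 = 27.7%, the multi-step checkout 72/185 = 38.9% → the multi-step checkout
The multi-step checkout wins overall and in every traffic group — no reversal.

Yes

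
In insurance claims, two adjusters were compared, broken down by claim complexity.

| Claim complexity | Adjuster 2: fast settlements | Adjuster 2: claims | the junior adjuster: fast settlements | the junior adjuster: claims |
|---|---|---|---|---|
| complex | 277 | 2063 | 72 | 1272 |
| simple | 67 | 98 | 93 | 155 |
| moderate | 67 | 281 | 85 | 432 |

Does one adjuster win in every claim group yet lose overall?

Complex: Adjuster 2 277/2063 = 13.4%, the junior adjuster 72/1272 = 5.7% → Adjuster 2
Simple: Adjuster 2 67/98 = 68.4%, the junior adjuster 93/155 = 60.0% → Adjuster 2
Moderate: Adjuster 2 67/281 = 23.8%, the junior adjuster 85/432 = 19.7% → Adjuster 2
Overall: Adjuster 2 411/2442 = 16.8%, the junior adjuster 250/1859 = 13.4% → Adjuster 2
Adjuster 2 wins overall and in every claim group — no reversal.

No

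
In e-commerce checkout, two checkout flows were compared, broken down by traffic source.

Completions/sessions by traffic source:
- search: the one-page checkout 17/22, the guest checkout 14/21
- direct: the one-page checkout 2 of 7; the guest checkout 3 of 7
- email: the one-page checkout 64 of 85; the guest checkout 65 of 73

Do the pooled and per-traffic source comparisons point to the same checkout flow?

No

Search: the one-page checkout 17/22 = 77.3%, the guest checkout 14/21 = 66.7% → the one-page checkout
Direct: the one-page checkout 2/7 = 28.6%, the guest checkout 3/7 = 42.9% → the guest checkout
Email: the one-page checkout 64/85 = 75.3%, the guest checkout 65/73 = 89.0% → the guest checkout
Overall: the one-page checkout 83/114 = 72.8%, the guest checkout 82/101 = 81.2% → the guest checkout
Neither sweeps: the one-page checkout wins 1 of 3 groups, the guest checkout wins 2. The guest checkout wins overall but not every group — no Simpson reversal.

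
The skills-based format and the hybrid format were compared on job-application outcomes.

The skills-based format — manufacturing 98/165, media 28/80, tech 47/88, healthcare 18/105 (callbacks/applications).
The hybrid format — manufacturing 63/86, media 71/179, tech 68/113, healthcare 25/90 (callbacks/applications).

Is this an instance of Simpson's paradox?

Manufacturing: the skills-based format 98/165 = 59.4%, the hybrid format 63/86 = 73.3% → the hybrid format
Media: the skills-based format 28/80 = 35.0%, the hybrid format 71/179 = 39.7% → the hybrid format
Tech: the skills-based format 47/88 = 53.4%, the hybrid format 68/113 = 60.2% → the hybrid format
Healthcare: the skills-based format 18/105 = 17.1%, the hybrid format 25/90 = 27.8% → the hybrid format
Overall: the skills-based format 191/438 = 43.6%, the hybrid format 227/468 = 48.5% → the hybrid format
The hybrid format wins overall and in every industry group — no reversal.

No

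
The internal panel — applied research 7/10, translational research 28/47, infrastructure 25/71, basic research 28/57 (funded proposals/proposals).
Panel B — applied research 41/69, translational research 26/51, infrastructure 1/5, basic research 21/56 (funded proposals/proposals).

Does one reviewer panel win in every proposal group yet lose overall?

Applied research: the internal panel 7/10 = 70.0%, Panel B 41/69 = 59.4% → the internal panel
Translational research: the internal panel 28/47 = 59.6%, Panel B 26/51 = 51.0% → the internal panel
Infrastructure: the internal panel 25/71 = 35.2%, Panel B 1/5 = 20.0% → the internal panel
Basic research: the internal panel 28/57 = 49.1%, Panel B 21/56 = 37.5% → the internal panel
Overall: the internal panel 88/185 = 47.6%, Panel B 89/181 = 49.2% → Panel B
The internal panel wins each proposal group but Panel B wins overall — the comparison reverses. The internal panel's proposals skew toward infrastructure, which has a lower base rate.

Yes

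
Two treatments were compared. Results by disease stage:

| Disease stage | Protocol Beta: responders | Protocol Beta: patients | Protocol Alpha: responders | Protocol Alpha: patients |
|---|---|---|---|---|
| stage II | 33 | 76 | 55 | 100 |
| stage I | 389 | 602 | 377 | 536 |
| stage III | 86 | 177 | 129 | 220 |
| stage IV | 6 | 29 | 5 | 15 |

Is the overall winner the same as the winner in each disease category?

Yes

Stage II: Protocol Beta 33/76 = 43.4%, Protocol Alpha 55/100 = 55.0% → Protocol Alpha
Stage I: Protocol Beta 389/602 = 64.6%, Protocol Alpha 377/536 = 70.3% → Protocol Alpha
Stage III: Protocol Beta 86/177 = 48.6%, Protocol Alpha 129/220 = 58.6% → Protocol Alpha
Stage IV: Protocol Beta 6/29 = 20.7%, Protocol Alpha 5/15 = 33.3% → Protocol Alpha
Overall: Protocol Beta 514/884 = 58.1%, Protocol Alpha 566/871 = 65.0% → Protocol Alpha
Protocol Alpha wins overall and in every disease group — no reversal.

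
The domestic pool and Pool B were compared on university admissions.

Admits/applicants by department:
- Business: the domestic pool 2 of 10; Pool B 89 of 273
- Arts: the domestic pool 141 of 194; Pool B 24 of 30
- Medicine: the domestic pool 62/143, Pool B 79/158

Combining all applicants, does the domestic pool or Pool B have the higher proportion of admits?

the domestic pool

Business: the domestic pool 2/10 = 20.0%, Pool B 89/273 = 32.6% → Pool B
Arts: the domestic pool 141/194 = 72.7%, Pool B 24/30 = 80.0% → Pool B
Medicine: the domestic pool 62/143 = 43.4%, Pool B 79/158 = 50.0% → Pool B
Overall: the domestic pool 205/347 = 59.1%, Pool B 192/461 = 41.6% → the domestic pool
(Pool B wins every department group but the domestic pool wins overall — Pool B's applicants skew toward the low-rate Business group.)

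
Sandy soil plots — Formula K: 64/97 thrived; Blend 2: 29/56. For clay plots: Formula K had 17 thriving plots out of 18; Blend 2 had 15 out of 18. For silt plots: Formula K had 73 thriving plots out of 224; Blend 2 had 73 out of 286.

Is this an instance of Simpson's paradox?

No

Sandy soil: Formula K 64/97 = 66.0%, Blend 2 29/56 = 51.8% → Formula K
Clay: Formula K 17/18 = 94.4%, Blend 2 15/18 = 83.3% → Formula K
Silt: Formula K 73/224 = 32.6%, Blend 2 73/286 = 25.5% → Formula K
Overall: Formula K 154/339 = 45.4%, Blend 2 117/360 = 32.5% → Formula K
Formula K wins overall and in every soil group — no reversal.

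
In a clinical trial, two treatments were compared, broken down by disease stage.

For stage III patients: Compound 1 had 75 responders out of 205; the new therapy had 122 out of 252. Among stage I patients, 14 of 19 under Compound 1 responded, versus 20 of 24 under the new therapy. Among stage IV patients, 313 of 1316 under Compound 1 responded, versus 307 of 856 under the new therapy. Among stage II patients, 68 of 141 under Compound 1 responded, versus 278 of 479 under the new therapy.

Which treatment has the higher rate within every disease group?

the new therapy

Stage III: Compound 1 75/205 = 36.6%, the new therapy 122/252 = 48.4% → the new therapy
Stage I: Compound 1 14/19 = 73.7%, the new therapy 20/24 = 83.3% → the new therapy
Stage IV: Compound 1 313/1316 = 23.8%, the new therapy 307/856 = 35.9% → the new therapy
Stage II: Compound 1 68/141 = 48.2%, the new therapy 278/479 = 58.0% → the new therapy
The new therapy has the higher rate in all 4 groups.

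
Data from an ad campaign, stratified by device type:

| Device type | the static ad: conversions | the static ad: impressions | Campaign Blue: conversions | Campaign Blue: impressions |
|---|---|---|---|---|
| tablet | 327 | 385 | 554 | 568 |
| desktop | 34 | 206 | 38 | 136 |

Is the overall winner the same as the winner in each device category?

Tablet: the static ad 327/385 = 84.9%, Campaign Blue 554/568 = 97.5% → Campaign Blue
Desktop: the static ad 34/206 = 16.5%, Campaign Blue 38/136 = 27.9% → Campaign Blue
Overall: the static ad 361/591 = 61.1%, Campaign Blue 592/704 = 84.1% → Campaign Blue
Campaign Blue wins overall and in every device group — no reversal.

Yes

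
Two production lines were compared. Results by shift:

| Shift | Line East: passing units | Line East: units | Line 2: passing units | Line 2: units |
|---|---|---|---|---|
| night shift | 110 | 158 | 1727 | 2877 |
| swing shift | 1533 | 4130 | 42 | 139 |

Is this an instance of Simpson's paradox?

Night shift: Line East 110/158 = 69.6%, Line 2 1727/2877 = 60.0% → Line East
Swing shift: Line East 1533/4130 = 37.1%, Line 2 42/139 = 30.2% → Line East
Overall: Line East 1643/4288 = 38.3%, Line 2 1769/3016 = 58.7% → Line 2
Line East wins each shift group but Line 2 wins overall — the comparison reverses. Line East's units skew toward swing shift, which has a lower base rate.

Yes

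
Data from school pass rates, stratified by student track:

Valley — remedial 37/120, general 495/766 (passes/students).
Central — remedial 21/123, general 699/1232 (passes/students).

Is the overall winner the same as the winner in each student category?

Yes

Remedial: Valley 37/120 = 30.8%, Central 21/123 = 17.1% → Valley
General: Valley 495/766 = 64.6%, Central 699/1232 = 56.7% → Valley
Overall: Valley 532/886 = 60.0%, Central 720/1355 = 53.1% → Valley
Valley wins overall and in every student group — no reversal.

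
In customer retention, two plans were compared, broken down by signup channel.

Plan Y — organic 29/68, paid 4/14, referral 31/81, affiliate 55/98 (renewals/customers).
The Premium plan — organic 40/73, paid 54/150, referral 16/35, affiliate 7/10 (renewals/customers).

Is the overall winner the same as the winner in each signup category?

No

Organic: Plan Y 29/68 = 42.6%, the Premium plan 40/73 = 54.8% → the Premium plan
Paid: Plan Y 4/14 = 28.6%, the Premium plan 54/150 = 36.0% → the Premium plan
Referral: Plan Y 31/81 = 38.3%, the Premium plan 16/35 = 45.7% → the Premium plan
Affiliate: Plan Y 55/98 = 56.1%, the Premium plan 7/10 = 70.0% → the Premium plan
Overall: Plan Y 119/261 = 45.6%, the Premium plan 117/268 = 43.7% → Plan Y
The Premium plan wins each signup group but Plan Y wins overall — the comparison reverses. The Premium plan's customers skew toward paid, which has a lower base rate.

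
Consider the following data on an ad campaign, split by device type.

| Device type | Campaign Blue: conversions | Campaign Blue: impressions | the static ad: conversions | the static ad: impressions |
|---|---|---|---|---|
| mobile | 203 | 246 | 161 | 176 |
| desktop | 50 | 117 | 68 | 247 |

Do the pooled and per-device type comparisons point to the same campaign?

Mobile: Campaign Blue 203/246 = 82.5%, the static ad 161/176 = 91.5% → the static ad
Desktop: Campaign Blue 50/117 = 42.7%, the static ad 68/247 = 27.5% → Campaign Blue
Overall: Campaign Blue 253/363 = 69.7%, the static ad 229/423 = 54.1% → Campaign Blue
Neither sweeps: Campaign Blue wins 1 of 2 groups, the static ad wins 1. Campaign Blue wins overall but not every group — no Simpson reversal.

No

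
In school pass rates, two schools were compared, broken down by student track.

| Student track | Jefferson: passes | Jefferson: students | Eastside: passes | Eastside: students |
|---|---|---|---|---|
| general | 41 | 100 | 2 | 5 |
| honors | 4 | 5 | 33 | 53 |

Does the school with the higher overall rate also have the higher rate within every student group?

General: Jefferson 41/100 = 41.0%, Eastside 2/5 = 40.0% → Jefferson
Honors: Jefferson 4/5 = 80.0%, Eastside 33/53 = 62.3% → Jefferson
Overall: Jefferson 45/105 = 42.9%, Eastside 35/58 = 60.3% → Eastside
Jefferson wins each student group but Eastside wins overall — the comparison reverses. Jefferson's students skew toward general, which has a lower base rate.

No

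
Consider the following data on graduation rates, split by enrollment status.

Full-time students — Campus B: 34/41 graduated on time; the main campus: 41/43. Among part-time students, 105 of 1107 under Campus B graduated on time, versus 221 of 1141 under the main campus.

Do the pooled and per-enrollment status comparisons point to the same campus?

Full-time: Campus B 34/41 = 82.9%, the main campus 41/43 = 95.3% → the main campus
Part-time: Campus B 105/1107 = 9.5%, the main campus 221/1141 = 19.4% → the main campus
Overall: Campus B 139/1148 = 12.1%, the main campus 262/1184 = 22.1% → the main campus
The main campus wins overall and in every enrollment group — no reversal.

Yes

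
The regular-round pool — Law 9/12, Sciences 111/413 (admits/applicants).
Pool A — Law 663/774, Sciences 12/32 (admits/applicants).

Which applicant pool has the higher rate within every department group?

Pool A

Law: the regular-round pool 9/12 = 75.0%, Pool A 663/774 = 85.7% → Pool A
Sciences: the regular-round pool 111/413 = 26.9%, Pool A 12/32 = 37.5% → Pool A
Pool A has the higher rate in both groups.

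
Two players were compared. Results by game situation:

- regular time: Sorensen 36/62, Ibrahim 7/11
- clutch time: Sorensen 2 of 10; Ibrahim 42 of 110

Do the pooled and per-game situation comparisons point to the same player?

No

Regular time: Sorensen 36/62 = 58.1%, Ibrahim 7/11 = 63.6% → Ibrahim
Clutch time: Sorensen 2/10 = 20.0%, Ibrahim 42/110 = 38.2% → Ibrahim
Overall: Sorensen 38/72 = 52.8%, Ibrahim 49/121 = 40.5% → Sorensen
Ibrahim wins each game group but Sorensen wins overall — the comparison reverses. Ibrahim's attempts skew toward clutch time, which has a lower base rate.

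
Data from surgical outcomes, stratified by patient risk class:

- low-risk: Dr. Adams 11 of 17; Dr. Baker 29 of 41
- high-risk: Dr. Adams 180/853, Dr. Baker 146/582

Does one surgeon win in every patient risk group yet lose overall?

No

Low-risk: Dr. Adams 11/17 = 64.7%, Dr. Baker 29/41 = 70.7% → Dr. Baker
High-risk: Dr. Adams 180/853 = 21.1%, Dr. Baker 146/582 = 25.1% → Dr. Baker
Overall: Dr. Adams 191/870 = 22.0%, Dr. Baker 175/623 = 28.1% → Dr. Baker
Dr. Baker wins overall and in every patient risk group — no reversal.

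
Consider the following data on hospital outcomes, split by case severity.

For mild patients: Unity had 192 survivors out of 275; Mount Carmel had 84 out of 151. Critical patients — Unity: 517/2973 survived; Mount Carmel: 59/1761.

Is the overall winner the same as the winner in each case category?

Yes

Mild: Unity 192/275 = 69.8%, Mount Carmel 84/151 = 55.6% → Unity
Critical: Unity 517/2973 = 17.4%, Mount Carmel 59/1761 = 3.4% → Unity
Overall: Unity 709/3248 = 21.8%, Mount Carmel 143/1912 = 7.5% → Unity
Unity wins overall and in every case group — no reversal.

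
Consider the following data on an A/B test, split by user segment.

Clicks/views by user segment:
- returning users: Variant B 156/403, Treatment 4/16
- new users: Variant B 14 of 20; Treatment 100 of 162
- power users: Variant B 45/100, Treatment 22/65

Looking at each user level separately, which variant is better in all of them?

Variant B

Returning users: Variant B 156/403 = 38.7%, Treatment 4/16 = 25.0% → Variant B
New users: Variant B 14/20 = 70.0%, Treatment 100/162 = 61.7% → Variant B
Power users: Variant B 45/100 = 45.0%, Treatment 22/65 = 33.8% → Variant B
Variant B has the higher rate in all 3 groups.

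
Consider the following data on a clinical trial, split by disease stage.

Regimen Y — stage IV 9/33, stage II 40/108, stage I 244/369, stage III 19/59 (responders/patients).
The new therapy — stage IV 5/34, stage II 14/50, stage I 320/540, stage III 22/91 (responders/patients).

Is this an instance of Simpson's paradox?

Stage IV: Regimen Y 9/33 = 27.3%, the new therapy 5/34 = 14.7% → Regimen Y
Stage II: Regimen Y 40/108 = 37.0%, the new therapy 14/50 = 28.0% → Regimen Y
Stage I: Regimen Y 244/369 = 66.1%, the new therapy 320/540 = 59.3% → Regimen Y
Stage III: Regimen Y 19/59 = 32.2%, the new therapy 22/91 = 24.2% → Regimen Y
Overall: Regimen Y 312/569 = 54.8%, the new therapy 361/715 = 50.5% → Regimen Y
Regimen Y wins overall and in every disease group — no reversal.

No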